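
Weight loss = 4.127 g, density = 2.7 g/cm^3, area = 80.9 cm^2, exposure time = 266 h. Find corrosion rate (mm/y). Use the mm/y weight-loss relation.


Apply the mm/y weight-loss relation: CR = 87600 * W / (D * A * T)
Numerator: 87600 * 4.127 = 361525.2
Denominator: 2.7 * 80.9 * 266 = 58102.38
CR = 361525.2 / 58102.38 = 6.22221 mm/y

6.22221 mm/y


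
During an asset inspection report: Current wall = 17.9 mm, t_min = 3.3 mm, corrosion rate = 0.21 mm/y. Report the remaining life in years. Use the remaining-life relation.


Apply the remaining-life relation: RL = (t_current − t_min) / CR
RL = (17.9 − 3.3) / 0.21 = 14.6 / 0.21 = 69.5 years

69.5 years


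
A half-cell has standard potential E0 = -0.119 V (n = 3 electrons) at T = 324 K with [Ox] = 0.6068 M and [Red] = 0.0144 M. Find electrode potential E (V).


Apply the Nernst equation: E = E0 + (RT/nF)*ln([Ox]/[Red])
Step 1: RT/nF = 8.314*324/(3*96485) = 0.00930623 V
Step 2: [Ox]/[Red] = 0.6068/0.0144 = 42.138889
Step 3: ln(42.138889) = 3.740971
Step 4: correction = 0.00930623 * 3.740971 = 0.035 V
E = -0.119 + 0.035 = -0.084 V

-0.084 V


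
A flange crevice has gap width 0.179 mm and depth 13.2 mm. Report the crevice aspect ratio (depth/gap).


Aspect ratio = depth / gap
Ratio = 13.2 / 0.179 = 73.7

73.7


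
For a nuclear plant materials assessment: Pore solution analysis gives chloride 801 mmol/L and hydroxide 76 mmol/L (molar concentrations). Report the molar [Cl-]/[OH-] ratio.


Threshold parameter = [Cl-] / [OH-] (molar basis; both in mmol/L, so units cancel)
Ratio = 801 / 76 = 10.54

10.54


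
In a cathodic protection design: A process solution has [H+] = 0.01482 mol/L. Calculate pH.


pH = −log10[H+]
pH = −log10(0.01482) = 1.83

1.83


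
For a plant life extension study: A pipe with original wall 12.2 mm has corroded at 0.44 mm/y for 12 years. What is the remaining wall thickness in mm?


Remaining wall = original − CR × time
t = 12.2 − 0.44*12 = 12.2 − 5.28 = 6.92 mm

6.92 mm


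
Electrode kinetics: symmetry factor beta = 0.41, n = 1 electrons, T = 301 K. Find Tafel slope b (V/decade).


Apply the Tafel slope relation: b = 2.303*R*T/(beta*n*F)
Numerator: 2.303 * 8.314 * 301 = 5763.29
Denominator: 0.41 * 1 * 96485 = 39558.85
b = 5763.29 / 39558.85 = 0.1457 V/decade

0.1457 V/decade


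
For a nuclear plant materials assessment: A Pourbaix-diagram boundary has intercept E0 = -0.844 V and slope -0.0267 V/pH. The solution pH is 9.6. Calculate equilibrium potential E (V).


Apply the Pourbaix line equation: E = E0 + slope*pH
E = -0.844 + (-0.0267)*9.6 = -0.844 + (-0.25632) = -1.10032 V
Rounded to 4 decimal places: E = -1.1003 V

-1.1003 V


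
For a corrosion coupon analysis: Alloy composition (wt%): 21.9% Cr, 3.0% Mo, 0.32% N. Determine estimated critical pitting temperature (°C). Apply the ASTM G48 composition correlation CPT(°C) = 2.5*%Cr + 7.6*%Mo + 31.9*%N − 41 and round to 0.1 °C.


Apply the ASTM G48 empirical CPT estimate: CPT(°C) = 2.5*%Cr + 7.6*%Mo + 31.9*%N − 41
2.5*21.9 = 54.75; 7.6*3.0 = 22.8; 31.9*0.32 = 10.208
CPT = 54.75 + 22.8 + 10.208 − 41 = 46.758 °C
Rounded to 0.1 °C: CPT ≈ 46.8 °C

46.8 °C


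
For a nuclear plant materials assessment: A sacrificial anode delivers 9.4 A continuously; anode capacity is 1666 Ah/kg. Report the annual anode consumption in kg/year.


Annual consumption = current * hours per year / capacity
Rate = 9.4 * 8760 / 1666 = 49.4 kg/year

49.4 kg/year


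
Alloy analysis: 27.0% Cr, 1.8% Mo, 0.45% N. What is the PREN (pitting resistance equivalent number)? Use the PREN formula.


Apply the PREN formula: PREN = Cr + 3.3*Mo + 16*N
PREN = 27.0 + 3.3*1.8 + 16*0.45
PREN = 27.0 + 5.94 + 7.2 = 40.14

40.14


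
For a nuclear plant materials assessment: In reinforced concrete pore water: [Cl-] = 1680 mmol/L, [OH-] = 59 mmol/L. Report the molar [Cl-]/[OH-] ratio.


Threshold parameter = [Cl-] / [OH-] (molar basis; both in mmol/L, so units cancel)
Ratio = 1680 / 59 = 28.47

28.47


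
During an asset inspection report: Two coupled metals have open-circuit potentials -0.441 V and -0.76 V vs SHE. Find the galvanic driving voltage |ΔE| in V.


Driving voltage is the absolute potential difference.
|ΔE| = |-0.441 − (-0.76)| = 0.319 V

0.319 V


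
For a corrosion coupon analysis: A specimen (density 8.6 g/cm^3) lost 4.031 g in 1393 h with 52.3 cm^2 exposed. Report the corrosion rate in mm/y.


Apply the mm/y weight-loss relation: CR = 87600 * W / (D * A * T)
Numerator: 87600 * 4.031 = 353115.6
Denominator: 8.6 * 52.3 * 1393 = 626543.54
CR = 353115.6 / 626543.54 = 0.5636 mm/y

0.5636 mm/y


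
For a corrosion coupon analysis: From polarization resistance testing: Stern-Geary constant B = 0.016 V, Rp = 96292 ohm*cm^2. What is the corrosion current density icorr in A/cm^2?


Apply the Stern-Geary relation: icorr = B / Rp
icorr = 0.016 / 96292 = 1.662×10^-7 A/cm^2

1.662×10^-7 A/cm^2


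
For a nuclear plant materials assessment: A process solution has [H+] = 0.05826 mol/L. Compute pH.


pH = −log10[H+]
pH = −log10(0.05826) = 1.23

1.23


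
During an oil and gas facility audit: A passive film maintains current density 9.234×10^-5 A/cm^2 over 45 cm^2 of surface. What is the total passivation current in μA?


I = i_pass * A, then convert A → μA (×10^6)
I = 9.234×10^-5 * 45 * 10^6 = 4155.3 μA

4155.3 μA


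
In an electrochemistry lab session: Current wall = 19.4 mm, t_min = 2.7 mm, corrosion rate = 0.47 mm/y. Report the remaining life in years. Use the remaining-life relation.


Apply the remaining-life relation: RL = (t_current − t_min) / CR
RL = (19.4 − 2.7) / 0.47 = 16.7 / 0.47 = 35.5 years

35.5 years


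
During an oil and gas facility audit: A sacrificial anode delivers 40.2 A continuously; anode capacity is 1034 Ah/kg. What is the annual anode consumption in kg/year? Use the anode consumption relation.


Annual consumption = current * hours per year / capacity
Rate = 40.2 * 8760 / 1034 = 340.6 kg/year

340.6 kg/year


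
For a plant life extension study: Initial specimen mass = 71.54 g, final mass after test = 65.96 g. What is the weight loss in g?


Weight loss = initial − final
WL = 71.54 − 65.96 = 5.58 g

5.58 g


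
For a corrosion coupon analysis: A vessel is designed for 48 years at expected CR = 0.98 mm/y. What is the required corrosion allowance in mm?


Corrosion allowance = CR × design life
CA = 0.98 * 48 = 47.04 mm

47.04 mm


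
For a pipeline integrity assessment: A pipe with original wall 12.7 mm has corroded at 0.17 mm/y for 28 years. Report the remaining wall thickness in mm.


Remaining wall = original − CR × time
t = 12.7 − 0.17*28 = 12.7 − 4.76 = 7.94 mm

7.94 mm


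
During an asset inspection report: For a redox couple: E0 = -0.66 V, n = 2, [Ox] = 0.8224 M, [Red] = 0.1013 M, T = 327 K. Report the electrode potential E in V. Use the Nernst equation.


Apply the Nernst equation: E = E0 + (RT/nF)*ln([Ox]/[Red])
Step 1: RT/nF = 8.314*327/(2*96485) = 0.0140886 V
Step 2: [Ox]/[Red] = 0.8224/0.1013 = 8.11846
Step 3: ln(8.11846) = 2.09414
Step 4: correction = 0.0140886 * 2.09414 = 0.0295 V
E = -0.66 + 0.0295 = -0.6305 V

-0.6305 V


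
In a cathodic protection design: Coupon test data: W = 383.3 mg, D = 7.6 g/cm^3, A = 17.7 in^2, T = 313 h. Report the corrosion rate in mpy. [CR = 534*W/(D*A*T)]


Apply the mpy weight-loss relation: CR = 534 * W / (D * A * T)
Numerator: 534 * 383.3 = 204682.2
Denominator: 7.6 * 17.7 * 313 = 42104.76
CR = 204682.2 / 42104.76 = 4.861 mpy

4.861 mpy


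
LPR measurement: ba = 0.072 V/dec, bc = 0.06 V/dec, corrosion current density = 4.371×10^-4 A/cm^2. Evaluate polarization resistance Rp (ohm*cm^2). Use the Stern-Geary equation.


Apply the Stern-Geary equation: Rp = ba*bc / (2.303*icorr*(ba+bc))
ba*bc = 0.072*0.06 = 0.00432
ba+bc = 0.132; 2.303*icorr*(ba+bc) = 2.303*4.371×10^-4*0.132 = 1.3287665×10^-4
Rp = 0.00432 / 1.3287665×10^-4 = 32.51 ohm*cm^2

32.51 ohm*cm^2


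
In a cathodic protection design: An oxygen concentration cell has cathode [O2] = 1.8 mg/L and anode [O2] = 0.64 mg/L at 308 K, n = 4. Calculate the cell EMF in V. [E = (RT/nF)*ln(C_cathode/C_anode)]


Apply the Nernst concentration-cell relation: E = (RT/nF)*ln(C_cathode/C_anode)
RT/nF = 8.314*308/(4*96485) = 0.006635 V
ln(1.8/0.64) = 1.03407
E = 0.006635 * 1.03407 = 0.00686 V

0.00686 V


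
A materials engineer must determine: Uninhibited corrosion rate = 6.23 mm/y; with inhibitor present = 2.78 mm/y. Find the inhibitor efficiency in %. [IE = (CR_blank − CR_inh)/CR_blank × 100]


Apply the inhibitor-efficiency definition: IE = (CR_blank − CR_inh)/CR_blank × 100
IE = (6.23 − 2.78) / 6.23 × 100
IE = 3.45 / 6.23 × 100 = 55.4 %

55.4 %


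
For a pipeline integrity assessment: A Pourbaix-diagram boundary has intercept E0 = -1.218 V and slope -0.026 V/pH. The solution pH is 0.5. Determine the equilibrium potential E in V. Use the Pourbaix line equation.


Apply the Pourbaix line equation: E = E0 + slope*pH
E = -1.218 + (-0.026)*0.5 = -1.218 + (-0.013) = -1.231 V
Rounded to 4 decimal places: E = -1.2310 V

-1.2310 V


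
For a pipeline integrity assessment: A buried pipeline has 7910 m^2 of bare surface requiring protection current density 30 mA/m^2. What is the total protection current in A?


I = area * current density, then convert mA → A (÷1000)
I = 7910 * 30 / 1000 = 237.3 A

237.3 A


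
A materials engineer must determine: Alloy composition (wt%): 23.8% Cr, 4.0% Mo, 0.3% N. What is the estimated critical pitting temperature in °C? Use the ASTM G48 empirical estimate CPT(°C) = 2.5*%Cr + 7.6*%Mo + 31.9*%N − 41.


Apply the ASTM G48 empirical CPT estimate: CPT(°C) = 2.5*%Cr + 7.6*%Mo + 31.9*%N − 41
2.5*23.8 = 59.5; 7.6*4.0 = 30.4; 31.9*0.3 = 9.57
CPT = 59.5 + 30.4 + 9.57 − 41 = 58.47 °C
Rounded to 0.1 °C: CPT ≈ 58.5 °C

58.5 °C


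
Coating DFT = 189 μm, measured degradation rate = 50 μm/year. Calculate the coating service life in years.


Service life = thickness / degradation rate
Life = 189 / 50 = 3.8 years

3.8 years


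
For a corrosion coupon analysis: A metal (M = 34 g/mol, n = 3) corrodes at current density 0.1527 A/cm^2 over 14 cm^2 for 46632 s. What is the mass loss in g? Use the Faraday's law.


Apply Faraday's law: m = i*A*t*M / (n*F)
Total charge passed Q = i*A*t = 0.1527*14*46632 = 99689.8896 C
m = Q*M/(n*F) = 99689.8896*34/(3*96485) = 11.71 g

11.71 g


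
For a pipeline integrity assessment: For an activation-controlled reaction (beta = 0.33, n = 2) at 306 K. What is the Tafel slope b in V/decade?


Apply the Tafel slope relation: b = 2.303*R*T/(beta*n*F)
Numerator: 2.303 * 8.314 * 306 = 5859.03
Denominator: 0.33 * 2 * 96485 = 63680.1
b = 5859.03 / 63680.1 = 0.092 V/decade

0.092 V/decade


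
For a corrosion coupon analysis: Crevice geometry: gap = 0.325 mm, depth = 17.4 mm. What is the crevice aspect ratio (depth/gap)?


Aspect ratio = depth / gap
Ratio = 17.4 / 0.325 = 53.5

53.5


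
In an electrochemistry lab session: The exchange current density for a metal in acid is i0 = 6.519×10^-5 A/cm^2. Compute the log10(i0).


i0 = 6.519×10^-5 A/cm^2
log10(i0) = -4.186

-4.186


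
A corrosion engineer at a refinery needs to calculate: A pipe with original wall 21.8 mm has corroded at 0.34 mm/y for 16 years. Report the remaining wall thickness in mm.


Remaining wall = original − CR × time
t = 21.8 − 0.34*16 = 21.8 − 5.44 = 16.36 mm

16.36 mm


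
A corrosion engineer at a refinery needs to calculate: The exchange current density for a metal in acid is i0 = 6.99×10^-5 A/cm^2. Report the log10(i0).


i0 = 6.99×10^-5 A/cm^2
log10(i0) = -4.156

-4.156


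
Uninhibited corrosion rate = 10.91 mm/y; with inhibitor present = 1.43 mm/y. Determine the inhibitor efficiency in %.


Apply the inhibitor-efficiency definition: IE = (CR_blank − CR_inh)/CR_blank × 100
IE = (10.91 − 1.43) / 10.91 × 100
IE = 9.48 / 10.91 × 100 = 86.9 %

86.9 %


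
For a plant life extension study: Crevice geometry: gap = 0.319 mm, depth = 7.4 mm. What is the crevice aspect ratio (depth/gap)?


Aspect ratio = depth / gap
Ratio = 7.4 / 0.319 = 23.2

23.2


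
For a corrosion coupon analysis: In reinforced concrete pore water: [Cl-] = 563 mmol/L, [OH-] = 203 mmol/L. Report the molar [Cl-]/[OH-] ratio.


Threshold parameter = [Cl-] / [OH-] (molar basis; both in mmol/L, so units cancel)
Ratio = 563 / 203 = 2.77

2.77


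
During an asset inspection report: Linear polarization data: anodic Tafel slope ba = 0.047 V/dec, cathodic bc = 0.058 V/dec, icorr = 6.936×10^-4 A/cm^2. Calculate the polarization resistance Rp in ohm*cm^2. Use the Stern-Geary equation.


Apply the Stern-Geary equation: Rp = ba*bc / (2.303*icorr*(ba+bc))
ba*bc = 0.047*0.058 = 0.002726
ba+bc = 0.105; 2.303*icorr*(ba+bc) = 2.303*6.936×10^-4*0.105 = 1.6772288×10^-4
Rp = 0.002726 / 1.6772288×10^-4 = 16.25 ohm*cm^2

16.25 ohm*cm^2


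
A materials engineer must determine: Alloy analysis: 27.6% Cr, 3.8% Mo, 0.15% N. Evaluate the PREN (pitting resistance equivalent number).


Apply the PREN formula: PREN = Cr + 3.3*Mo + 16*N
PREN = 27.6 + 3.3*3.8 + 16*0.15
PREN = 27.6 + 12.54 + 2.4 = 42.54

42.54


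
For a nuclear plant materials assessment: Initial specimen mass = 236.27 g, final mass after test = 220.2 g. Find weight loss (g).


Weight loss = initial − final
WL = 236.27 − 220.2 = 16.07 g

16.07 g


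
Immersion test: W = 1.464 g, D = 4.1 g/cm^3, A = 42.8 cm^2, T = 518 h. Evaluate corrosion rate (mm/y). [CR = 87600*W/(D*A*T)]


Apply the mm/y weight-loss relation: CR = 87600 * W / (D * A * T)
Numerator: 87600 * 1.464 = 128246.4
Denominator: 4.1 * 42.8 * 518 = 90898.64
CR = 128246.4 / 90898.64 = 1.41087 mm/y

1.41087 mm/y


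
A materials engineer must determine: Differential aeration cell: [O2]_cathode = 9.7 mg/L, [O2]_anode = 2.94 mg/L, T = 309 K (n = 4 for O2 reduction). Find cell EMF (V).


Apply the Nernst concentration-cell relation: E = (RT/nF)*ln(C_cathode/C_anode)
RT/nF = 8.314*309/(4*96485) = 0.00665654 V
ln(9.7/2.94) = 1.19372
E = 0.00665654 * 1.19372 = 0.00795 V

0.00795 V


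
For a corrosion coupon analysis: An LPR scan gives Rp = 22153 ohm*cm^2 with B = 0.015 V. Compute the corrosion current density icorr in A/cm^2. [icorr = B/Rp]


Apply the Stern-Geary relation: icorr = B / Rp
icorr = 0.015 / 22153 = 6.771×10^-7 A/cm^2

6.771×10^-7 A/cm^2


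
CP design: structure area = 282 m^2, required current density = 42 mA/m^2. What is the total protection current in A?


I = area * current density, then convert mA → A (÷1000)
I = 282 * 42 / 1000 = 11.84 A

11.84 A


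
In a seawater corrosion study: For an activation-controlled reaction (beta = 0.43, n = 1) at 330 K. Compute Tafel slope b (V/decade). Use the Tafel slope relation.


Apply the Tafel slope relation: b = 2.303*R*T/(beta*n*F)
Numerator: 2.303 * 8.314 * 330 = 6318.56
Denominator: 0.43 * 1 * 96485 = 41488.55
b = 6318.56 / 41488.55 = 0.1523 V/decade

0.1523 V/decade


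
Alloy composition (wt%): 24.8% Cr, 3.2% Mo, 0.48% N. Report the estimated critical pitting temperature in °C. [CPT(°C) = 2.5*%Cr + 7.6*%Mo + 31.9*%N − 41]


Apply the ASTM G48 empirical CPT estimate: CPT(°C) = 2.5*%Cr + 7.6*%Mo + 31.9*%N − 41
2.5*24.8 = 62; 7.6*3.2 = 24.32; 31.9*0.48 = 15.312
CPT = 62 + 24.32 + 15.312 − 41 = 60.632 °C
Rounded to 0.1 °C: CPT ≈ 60.6 °C

60.6 °C


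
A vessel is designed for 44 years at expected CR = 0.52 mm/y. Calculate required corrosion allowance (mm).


Corrosion allowance = CR × design life
CA = 0.52 * 44 = 22.88 mm

22.88 mm


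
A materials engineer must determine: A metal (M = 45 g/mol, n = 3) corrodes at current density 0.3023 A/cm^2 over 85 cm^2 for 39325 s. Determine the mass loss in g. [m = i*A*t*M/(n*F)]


Apply Faraday's law: m = i*A*t*M / (n*F)
Total charge passed Q = i*A*t = 0.3023*85*39325 = 1010475.5375 C
m = Q*M/(n*F) = 1010475.5375*45/(3*96485) = 157.093 g

157.093 g


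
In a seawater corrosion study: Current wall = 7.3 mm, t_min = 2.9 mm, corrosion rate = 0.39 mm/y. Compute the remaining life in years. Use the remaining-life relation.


Apply the remaining-life relation: RL = (t_current − t_min) / CR
RL = (7.3 − 2.9) / 0.39 = 4.4 / 0.39 = 11.3 years

11.3 years


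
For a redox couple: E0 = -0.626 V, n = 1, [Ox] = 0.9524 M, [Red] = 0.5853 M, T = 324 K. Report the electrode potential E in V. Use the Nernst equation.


Apply the Nernst equation: E = E0 + (RT/nF)*ln([Ox]/[Red])
Step 1: RT/nF = 8.314*324/(1*96485) = 0.0279187 V
Step 2: [Ox]/[Red] = 0.9524/0.5853 = 1.6272
Step 3: ln(1.6272) = 0.486861
Step 4: correction = 0.0279187 * 0.486861 = 0.0136 V
E = -0.626 + 0.0136 = -0.6124 V

-0.6124 V


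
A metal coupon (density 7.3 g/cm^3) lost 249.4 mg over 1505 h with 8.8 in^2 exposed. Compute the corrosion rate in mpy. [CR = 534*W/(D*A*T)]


Apply the mpy weight-loss relation: CR = 534 * W / (D * A * T)
Numerator: 534 * 249.4 = 133179.6
Denominator: 7.3 * 8.8 * 1505 = 96681.2
CR = 133179.6 / 96681.2 = 1.378 mpy

1.378 mpy


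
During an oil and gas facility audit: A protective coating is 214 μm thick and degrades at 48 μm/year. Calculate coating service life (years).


Service life = thickness / degradation rate
Life = 214 / 48 = 4.5 years

4.5 years


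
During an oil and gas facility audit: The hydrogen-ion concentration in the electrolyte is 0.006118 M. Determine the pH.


pH = −log10[H+]
pH = −log10(0.006118) = 2.21

2.21


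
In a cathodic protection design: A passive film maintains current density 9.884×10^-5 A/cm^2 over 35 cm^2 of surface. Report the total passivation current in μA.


I = i_pass * A, then convert A → μA (×10^6)
I = 9.884×10^-5 * 35 * 10^6 = 3459.4 μA

3459.4 μA


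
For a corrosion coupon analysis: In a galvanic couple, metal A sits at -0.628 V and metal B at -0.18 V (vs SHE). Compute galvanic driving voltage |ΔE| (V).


Driving voltage is the absolute potential difference.
|ΔE| = |-0.628 − (-0.18)| = 0.448 V

0.448 V


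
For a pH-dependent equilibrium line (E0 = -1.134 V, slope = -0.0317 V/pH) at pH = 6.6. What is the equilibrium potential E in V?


Apply the Pourbaix line equation: E = E0 + slope*pH
E = -1.134 + (-0.0317)*6.6 = -1.134 + (-0.20922) = -1.34322 V
Rounded to 4 decimal places: E = -1.3432 V

-1.3432 V


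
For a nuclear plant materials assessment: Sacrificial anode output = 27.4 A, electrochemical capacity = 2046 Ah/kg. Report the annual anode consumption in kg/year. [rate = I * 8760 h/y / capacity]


Annual consumption = current * hours per year / capacity
Rate = 27.4 * 8760 / 2046 = 117.3 kg/year

117.3 kg/year


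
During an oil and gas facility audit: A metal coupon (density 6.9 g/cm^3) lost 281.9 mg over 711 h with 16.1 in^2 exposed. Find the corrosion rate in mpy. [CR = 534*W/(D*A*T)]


Apply the mpy weight-loss relation: CR = 534 * W / (D * A * T)
Numerator: 534 * 281.9 = 150534.6
Denominator: 6.9 * 16.1 * 711 = 78984.99
CR = 150534.6 / 78984.99 = 1.90586 mpy

1.90586 mpy


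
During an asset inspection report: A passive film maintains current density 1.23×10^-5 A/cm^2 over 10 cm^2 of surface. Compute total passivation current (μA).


I = i_pass * A, then convert A → μA (×10^6)
I = 1.23×10^-5 * 10 * 10^6 = 123.0 μA

123.0 μA


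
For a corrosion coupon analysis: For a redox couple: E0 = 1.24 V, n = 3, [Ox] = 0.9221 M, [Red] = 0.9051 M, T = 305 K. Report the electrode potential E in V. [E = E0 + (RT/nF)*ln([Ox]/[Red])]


Apply the Nernst equation: E = E0 + (RT/nF)*ln([Ox]/[Red])
Step 1: RT/nF = 8.314*305/(3*96485) = 0.0087605 V
Step 2: [Ox]/[Red] = 0.9221/0.9051 = 1.018782
Step 3: ln(1.018782) = 0.018608
Step 4: correction = 0.0087605 * 0.018608 = 0.0002 V
E = 1.24 + 0.0002 = 1.2402 V

1.2402 V


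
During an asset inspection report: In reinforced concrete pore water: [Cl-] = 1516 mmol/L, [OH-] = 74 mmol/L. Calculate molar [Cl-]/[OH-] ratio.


Threshold parameter = [Cl-] / [OH-] (molar basis; both in mmol/L, so units cancel)
Ratio = 1516 / 74 = 20.49

20.49


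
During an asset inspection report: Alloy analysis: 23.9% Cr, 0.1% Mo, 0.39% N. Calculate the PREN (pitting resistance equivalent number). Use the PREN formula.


Apply the PREN formula: PREN = Cr + 3.3*Mo + 16*N
PREN = 23.9 + 3.3*0.1 + 16*0.39
PREN = 23.9 + 0.33 + 6.24 = 30.47

30.47


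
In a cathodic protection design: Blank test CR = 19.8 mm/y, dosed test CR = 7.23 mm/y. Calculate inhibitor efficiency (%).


Apply the inhibitor-efficiency definition: IE = (CR_blank − CR_inh)/CR_blank × 100
IE = (19.8 − 7.23) / 19.8 × 100
IE = 12.57 / 19.8 × 100 = 63.5 %

63.5 %


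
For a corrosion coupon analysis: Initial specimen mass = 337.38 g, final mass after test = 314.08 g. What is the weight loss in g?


Weight loss = initial − final
WL = 337.38 − 314.08 = 23.3 g

23.3 g


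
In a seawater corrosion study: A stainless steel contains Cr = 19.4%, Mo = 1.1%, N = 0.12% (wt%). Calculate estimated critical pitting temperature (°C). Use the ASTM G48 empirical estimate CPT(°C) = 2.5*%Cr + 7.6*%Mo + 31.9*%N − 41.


Apply the ASTM G48 empirical CPT estimate: CPT(°C) = 2.5*%Cr + 7.6*%Mo + 31.9*%N − 41
2.5*19.4 = 48.5; 7.6*1.1 = 8.36; 31.9*0.12 = 3.828
CPT = 48.5 + 8.36 + 3.828 − 41 = 19.688 °C
Rounded to 0.1 °C: CPT ≈ 19.7 °C

19.7 °C


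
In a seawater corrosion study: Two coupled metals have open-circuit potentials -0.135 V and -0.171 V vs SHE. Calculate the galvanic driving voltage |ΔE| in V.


Driving voltage is the absolute potential difference.
|ΔE| = |-0.135 − (-0.171)| = 0.036 V

0.036 V


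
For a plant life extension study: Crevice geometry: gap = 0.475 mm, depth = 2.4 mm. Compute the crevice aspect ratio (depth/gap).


Aspect ratio = depth / gap
Ratio = 2.4 / 0.475 = 5.1

5.1


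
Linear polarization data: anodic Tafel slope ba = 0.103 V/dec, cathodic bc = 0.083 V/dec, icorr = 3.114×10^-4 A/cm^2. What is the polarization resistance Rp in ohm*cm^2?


Apply the Stern-Geary equation: Rp = ba*bc / (2.303*icorr*(ba+bc))
ba*bc = 0.103*0.083 = 0.008549
ba+bc = 0.186; 2.303*icorr*(ba+bc) = 2.303*3.114×10^-4*0.186 = 1.3339068×10^-4
Rp = 0.008549 / 1.3339068×10^-4 = 64.09 ohm*cm^2

64.09 ohm*cm^2


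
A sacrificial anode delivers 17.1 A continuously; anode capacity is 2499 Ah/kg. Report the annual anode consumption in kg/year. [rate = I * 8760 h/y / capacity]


Annual consumption = current * hours per year / capacity
Rate = 17.1 * 8760 / 2499 = 59.9 kg/year

59.9 kg/year


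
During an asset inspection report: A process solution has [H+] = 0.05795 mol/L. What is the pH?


pH = −log10[H+]
pH = −log10(0.05795) = 1.24

1.24


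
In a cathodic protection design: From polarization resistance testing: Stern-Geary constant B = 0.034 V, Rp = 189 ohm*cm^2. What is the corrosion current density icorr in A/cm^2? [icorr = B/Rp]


Apply the Stern-Geary relation: icorr = B / Rp
icorr = 0.034 / 189 = 1.799×10^-4 A/cm^2

1.799×10^-4 A/cm^2


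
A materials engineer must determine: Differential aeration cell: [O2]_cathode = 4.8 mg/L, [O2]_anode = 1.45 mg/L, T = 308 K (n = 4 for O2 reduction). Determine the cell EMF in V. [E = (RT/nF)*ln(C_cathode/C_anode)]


Apply the Nernst concentration-cell relation: E = (RT/nF)*ln(C_cathode/C_anode)
RT/nF = 8.314*308/(4*96485) = 0.006635 V
ln(4.8/1.45) = 1.19705
E = 0.006635 * 1.19705 = 0.00794 V

0.00794 V


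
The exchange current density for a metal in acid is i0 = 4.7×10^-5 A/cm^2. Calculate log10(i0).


i0 = 4.7×10^-5 A/cm^2
log10(i0) = -4.328

-4.328


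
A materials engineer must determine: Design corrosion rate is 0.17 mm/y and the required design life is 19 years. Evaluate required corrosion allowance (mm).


Corrosion allowance = CR × design life
CA = 0.17 * 19 = 3.23 mm

3.23 mm


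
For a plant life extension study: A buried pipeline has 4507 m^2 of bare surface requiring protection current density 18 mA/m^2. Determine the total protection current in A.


I = area * current density, then convert mA → A (÷1000)
I = 4507 * 18 / 1000 = 81.13 A

81.13 A


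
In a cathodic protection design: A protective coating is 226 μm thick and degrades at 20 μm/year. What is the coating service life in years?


Service life = thickness / degradation rate
Life = 226 / 20 = 11.3 years

11.3 years


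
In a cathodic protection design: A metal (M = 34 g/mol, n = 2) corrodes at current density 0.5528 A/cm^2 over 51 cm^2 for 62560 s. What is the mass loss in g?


Apply Faraday's law: m = i*A*t*M / (n*F)
Total charge passed Q = i*A*t = 0.5528*51*62560 = 1763741.568 C
m = Q*M/(n*F) = 1763741.568*34/(2*96485) = 310.759 g

310.759 g


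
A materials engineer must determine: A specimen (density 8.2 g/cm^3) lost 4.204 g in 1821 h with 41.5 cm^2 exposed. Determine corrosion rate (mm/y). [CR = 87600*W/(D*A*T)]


Apply the mm/y weight-loss relation: CR = 87600 * W / (D * A * T)
Numerator: 87600 * 4.204 = 368270.4
Denominator: 8.2 * 41.5 * 1821 = 619686.3
CR = 368270.4 / 619686.3 = 0.5943 mm/y

0.5943 mm/y


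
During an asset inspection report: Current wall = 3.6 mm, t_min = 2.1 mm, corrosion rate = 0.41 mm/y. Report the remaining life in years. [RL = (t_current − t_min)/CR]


Apply the remaining-life relation: RL = (t_current − t_min) / CR
RL = (3.6 − 2.1) / 0.41 = 1.5 / 0.41 = 3.7 years

3.7 years


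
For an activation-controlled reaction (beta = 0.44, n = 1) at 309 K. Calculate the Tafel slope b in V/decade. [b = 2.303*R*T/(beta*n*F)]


Apply the Tafel slope relation: b = 2.303*R*T/(beta*n*F)
Numerator: 2.303 * 8.314 * 309 = 5916.47
Denominator: 0.44 * 1 * 96485 = 42453.4
b = 5916.47 / 42453.4 = 0.139 V/decade

0.139 V/decade


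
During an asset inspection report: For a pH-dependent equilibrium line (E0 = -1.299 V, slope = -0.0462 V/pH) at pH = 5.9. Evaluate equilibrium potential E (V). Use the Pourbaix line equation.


Apply the Pourbaix line equation: E = E0 + slope*pH
E = -1.299 + (-0.0462)*5.9 = -1.299 + (-0.27258) = -1.57158 V
Rounded to 3 decimal places: E = -1.572 V

-1.572 V


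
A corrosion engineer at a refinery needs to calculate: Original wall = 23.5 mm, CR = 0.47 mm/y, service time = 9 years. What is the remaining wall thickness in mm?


Remaining wall = original − CR × time
t = 23.5 − 0.47*9 = 23.5 − 4.23 = 19.27 mm

19.27 mm


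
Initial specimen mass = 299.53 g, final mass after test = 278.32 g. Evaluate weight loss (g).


Weight loss = initial − final
WL = 299.53 − 278.32 = 21.21 g

21.21 g


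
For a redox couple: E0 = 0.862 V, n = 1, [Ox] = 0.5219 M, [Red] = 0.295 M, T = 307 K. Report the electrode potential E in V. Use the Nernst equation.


Apply the Nernst equation: E = E0 + (RT/nF)*ln([Ox]/[Red])
Step 1: RT/nF = 8.314*307/(1*96485) = 0.02645383 V
Step 2: [Ox]/[Red] = 0.5219/0.295 = 1.769153
Step 3: ln(1.769153) = 0.570501
Step 4: correction = 0.02645383 * 0.570501 = 0.015 V
E = 0.862 + 0.015 = 0.877 V

0.877 V


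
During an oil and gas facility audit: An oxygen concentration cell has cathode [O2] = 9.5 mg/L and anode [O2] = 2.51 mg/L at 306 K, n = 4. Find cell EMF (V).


Apply the Nernst concentration-cell relation: E = (RT/nF)*ln(C_cathode/C_anode)
RT/nF = 8.314*306/(4*96485) = 0.00659192 V
ln(9.5/2.51) = 1.33101
E = 0.00659192 * 1.33101 = 0.00877 V

0.00877 V


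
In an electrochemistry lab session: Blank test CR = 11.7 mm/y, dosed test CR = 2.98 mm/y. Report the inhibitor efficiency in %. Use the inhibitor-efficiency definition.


Apply the inhibitor-efficiency definition: IE = (CR_blank − CR_inh)/CR_blank × 100
IE = (11.7 − 2.98) / 11.7 × 100
IE = 8.72 / 11.7 × 100 = 74.5 %

74.5 %


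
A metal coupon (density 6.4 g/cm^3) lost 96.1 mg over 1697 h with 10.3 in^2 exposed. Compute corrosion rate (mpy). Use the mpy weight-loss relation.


Apply the mpy weight-loss relation: CR = 534 * W / (D * A * T)
Numerator: 534 * 96.1 = 51317.4
Denominator: 6.4 * 10.3 * 1697 = 111866.24
CR = 51317.4 / 111866.24 = 0.459 mpy

0.459 mpy


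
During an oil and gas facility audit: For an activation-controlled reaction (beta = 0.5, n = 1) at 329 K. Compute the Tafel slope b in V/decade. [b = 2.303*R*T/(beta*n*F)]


Apply the Tafel slope relation: b = 2.303*R*T/(beta*n*F)
Numerator: 2.303 * 8.314 * 329 = 6299.41
Denominator: 0.5 * 1 * 96485 = 48242.5
b = 6299.41 / 48242.5 = 0.131 V/decade

0.131 V/decade


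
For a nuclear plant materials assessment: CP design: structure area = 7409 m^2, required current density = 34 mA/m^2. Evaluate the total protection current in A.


I = area * current density, then convert mA → A (÷1000)
I = 7409 * 34 / 1000 = 251.91 A

251.91 A


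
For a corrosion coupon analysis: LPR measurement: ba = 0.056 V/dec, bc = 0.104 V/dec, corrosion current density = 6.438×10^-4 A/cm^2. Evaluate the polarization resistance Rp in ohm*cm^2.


Apply the Stern-Geary equation: Rp = ba*bc / (2.303*icorr*(ba+bc))
ba*bc = 0.056*0.104 = 0.005824
ba+bc = 0.16; 2.303*icorr*(ba+bc) = 2.303*6.438×10^-4*0.16 = 2.3722742×10^-4
Rp = 0.005824 / 2.3722742×10^-4 = 24.6 ohm*cm^2

24.6 ohm*cm^2


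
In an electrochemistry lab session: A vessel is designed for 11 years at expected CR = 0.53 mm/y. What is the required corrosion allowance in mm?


Corrosion allowance = CR × design life
CA = 0.53 * 11 = 5.83 mm

5.83 mm


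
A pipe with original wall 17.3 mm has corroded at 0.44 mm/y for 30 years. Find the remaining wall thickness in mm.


Remaining wall = original − CR × time
t = 17.3 − 0.44*30 = 17.3 − 13.2 = 4.1 mm

4.1 mm


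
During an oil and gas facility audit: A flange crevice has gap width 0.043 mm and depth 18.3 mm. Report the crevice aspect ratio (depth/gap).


Aspect ratio = depth / gap
Ratio = 18.3 / 0.043 = 425.6

425.6


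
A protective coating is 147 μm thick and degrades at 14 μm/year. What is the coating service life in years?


Service life = thickness / degradation rate
Life = 147 / 14 = 10.5 years

10.5 years


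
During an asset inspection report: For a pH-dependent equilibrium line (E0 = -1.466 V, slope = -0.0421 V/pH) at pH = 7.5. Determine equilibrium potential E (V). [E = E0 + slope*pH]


Apply the Pourbaix line equation: E = E0 + slope*pH
E = -1.466 + (-0.0421)*7.5 = -1.466 + (-0.31575) = -1.78175 V
Rounded to 4 decimal places: E = -1.7818 V

-1.7818 V


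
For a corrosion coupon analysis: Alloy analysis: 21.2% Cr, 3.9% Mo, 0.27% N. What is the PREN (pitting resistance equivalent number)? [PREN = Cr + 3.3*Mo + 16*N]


Apply the PREN formula: PREN = Cr + 3.3*Mo + 16*N
PREN = 21.2 + 3.3*3.9 + 16*0.27
PREN = 21.2 + 12.87 + 4.32 = 38.39

38.39


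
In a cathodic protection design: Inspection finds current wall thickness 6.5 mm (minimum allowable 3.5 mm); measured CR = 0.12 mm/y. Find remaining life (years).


Apply the remaining-life relation: RL = (t_current − t_min) / CR
RL = (6.5 − 3.5) / 0.12 = 3.0 / 0.12 = 25.0 years

25.0 years


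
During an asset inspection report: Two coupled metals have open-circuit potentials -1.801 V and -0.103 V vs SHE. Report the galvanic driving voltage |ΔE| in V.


Driving voltage is the absolute potential difference.
|ΔE| = |-1.801 − (-0.103)| = 1.698 V

1.698 V


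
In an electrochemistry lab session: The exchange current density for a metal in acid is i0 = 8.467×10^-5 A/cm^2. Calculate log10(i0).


i0 = 8.467×10^-5 A/cm^2
log10(i0) = -4.072

-4.072


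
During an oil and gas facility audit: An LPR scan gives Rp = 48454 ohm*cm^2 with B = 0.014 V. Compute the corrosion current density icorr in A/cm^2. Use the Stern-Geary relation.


Apply the Stern-Geary relation: icorr = B / Rp
icorr = 0.014 / 48454 = 2.889×10^-7 A/cm^2

2.889×10^-7 A/cm^2


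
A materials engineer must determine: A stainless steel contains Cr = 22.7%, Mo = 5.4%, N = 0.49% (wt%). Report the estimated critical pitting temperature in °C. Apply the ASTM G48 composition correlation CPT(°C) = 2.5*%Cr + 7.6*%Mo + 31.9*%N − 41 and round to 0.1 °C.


Apply the ASTM G48 empirical CPT estimate: CPT(°C) = 2.5*%Cr + 7.6*%Mo + 31.9*%N − 41
2.5*22.7 = 56.75; 7.6*5.4 = 41.04; 31.9*0.49 = 15.631
CPT = 56.75 + 41.04 + 15.631 − 41 = 72.421 °C
Rounded to 0.1 °C: CPT ≈ 72.4 °C

72.4 °C


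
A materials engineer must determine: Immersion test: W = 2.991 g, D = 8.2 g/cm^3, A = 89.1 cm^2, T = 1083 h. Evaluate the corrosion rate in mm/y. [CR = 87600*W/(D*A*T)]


Apply the mm/y weight-loss relation: CR = 87600 * W / (D * A * T)
Numerator: 87600 * 2.991 = 262011.6
Denominator: 8.2 * 89.1 * 1083 = 791261.46
CR = 262011.6 / 791261.46 = 0.331132 mm/y

0.331132 mm/y


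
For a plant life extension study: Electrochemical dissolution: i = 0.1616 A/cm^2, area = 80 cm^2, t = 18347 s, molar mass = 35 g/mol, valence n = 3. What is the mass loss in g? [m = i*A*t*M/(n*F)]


Apply Faraday's law: m = i*A*t*M / (n*F)
Total charge passed Q = i*A*t = 0.1616*80*18347 = 237190.016 C
m = Q*M/(n*F) = 237190.016*35/(3*96485) = 28.68 g

28.68 g


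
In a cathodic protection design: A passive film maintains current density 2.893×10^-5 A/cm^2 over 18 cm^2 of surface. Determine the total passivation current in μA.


I = i_pass * A, then convert A → μA (×10^6)
I = 2.893×10^-5 * 18 * 10^6 = 520.74 μA

520.74 μA


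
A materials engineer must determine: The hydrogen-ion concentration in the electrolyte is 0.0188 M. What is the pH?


pH = −log10[H+]
pH = −log10(0.0188) = 1.73

1.73


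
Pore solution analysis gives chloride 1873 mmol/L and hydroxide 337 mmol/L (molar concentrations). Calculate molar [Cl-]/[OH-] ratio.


Threshold parameter = [Cl-] / [OH-] (molar basis; both in mmol/L, so units cancel)
Ratio = 1873 / 337 = 5.56

5.56


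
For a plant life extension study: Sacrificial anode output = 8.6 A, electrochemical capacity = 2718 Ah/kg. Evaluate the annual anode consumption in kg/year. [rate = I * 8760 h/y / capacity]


Annual consumption = current * hours per year / capacity
Rate = 8.6 * 8760 / 2718 = 27.7 kg/year

27.7 kg/year


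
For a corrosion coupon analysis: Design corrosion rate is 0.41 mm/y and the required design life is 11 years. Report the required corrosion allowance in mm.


Corrosion allowance = CR × design life
CA = 0.41 * 11 = 4.51 mm

4.51 mm


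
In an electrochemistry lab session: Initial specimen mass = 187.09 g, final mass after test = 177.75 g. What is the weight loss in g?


Weight loss = initial − final
WL = 187.09 − 177.75 = 9.34 g

9.34 g


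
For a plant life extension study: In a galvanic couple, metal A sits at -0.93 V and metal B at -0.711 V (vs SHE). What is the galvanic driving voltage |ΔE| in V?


Driving voltage is the absolute potential difference.
|ΔE| = |-0.93 − (-0.711)| = 0.219 V

0.219 V


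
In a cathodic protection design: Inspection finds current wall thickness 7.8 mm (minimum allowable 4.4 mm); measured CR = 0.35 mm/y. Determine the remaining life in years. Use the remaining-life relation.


Apply the remaining-life relation: RL = (t_current − t_min) / CR
RL = (7.8 − 4.4) / 0.35 = 3.4 / 0.35 = 9.7 years

9.7 years


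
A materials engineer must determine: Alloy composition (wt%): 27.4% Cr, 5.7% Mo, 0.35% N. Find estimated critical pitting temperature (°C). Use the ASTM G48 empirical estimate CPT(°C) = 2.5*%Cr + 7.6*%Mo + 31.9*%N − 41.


Apply the ASTM G48 empirical CPT estimate: CPT(°C) = 2.5*%Cr + 7.6*%Mo + 31.9*%N − 41
2.5*27.4 = 68.5; 7.6*5.7 = 43.32; 31.9*0.35 = 11.165
CPT = 68.5 + 43.32 + 11.165 − 41 = 81.985 °C
Rounded to 0.1 °C: CPT ≈ 82.0 °C

82.0 °C


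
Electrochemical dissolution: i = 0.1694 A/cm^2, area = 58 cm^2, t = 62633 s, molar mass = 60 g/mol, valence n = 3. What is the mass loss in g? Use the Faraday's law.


Apply Faraday's law: m = i*A*t*M / (n*F)
Total charge passed Q = i*A*t = 0.1694*58*62633 = 615381.7516 C
m = Q*M/(n*F) = 615381.7516*60/(3*96485) = 127.56 g

127.56 g


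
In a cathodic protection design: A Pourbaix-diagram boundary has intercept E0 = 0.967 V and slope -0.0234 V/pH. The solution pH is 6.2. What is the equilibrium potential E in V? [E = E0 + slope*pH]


Apply the Pourbaix line equation: E = E0 + slope*pH
E = 0.967 + (-0.0234)*6.2 = 0.967 + (-0.14508) = 0.82192 V
Rounded to 3 decimal places: E = 0.822 V

0.822 V


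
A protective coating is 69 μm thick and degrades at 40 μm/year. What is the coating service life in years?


Service life = thickness / degradation rate
Life = 69 / 40 = 1.7 years

1.7 years


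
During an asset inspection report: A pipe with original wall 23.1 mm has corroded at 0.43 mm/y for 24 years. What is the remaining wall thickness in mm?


Remaining wall = original − CR × time
t = 23.1 − 0.43*24 = 23.1 − 10.32 = 12.78 mm

12.78 mm


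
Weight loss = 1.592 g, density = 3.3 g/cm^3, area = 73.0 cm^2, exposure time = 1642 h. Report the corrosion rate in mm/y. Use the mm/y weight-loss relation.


Apply the mm/y weight-loss relation: CR = 87600 * W / (D * A * T)
Numerator: 87600 * 1.592 = 139459.2
Denominator: 3.3 * 73.0 * 1642 = 395557.8
CR = 139459.2 / 395557.8 = 0.35256 mm/y

0.35256 mm/y


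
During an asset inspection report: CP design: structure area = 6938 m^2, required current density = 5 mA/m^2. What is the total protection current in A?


I = area * current density, then convert mA → A (÷1000)
I = 6938 * 5 / 1000 = 34.69 A

34.69 A


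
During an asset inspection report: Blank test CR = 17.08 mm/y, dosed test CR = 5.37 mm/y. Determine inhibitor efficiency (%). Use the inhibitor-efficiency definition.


Apply the inhibitor-efficiency definition: IE = (CR_blank − CR_inh)/CR_blank × 100
IE = (17.08 − 5.37) / 17.08 × 100
IE = 11.71 / 17.08 × 100 = 68.6 %

68.6 %


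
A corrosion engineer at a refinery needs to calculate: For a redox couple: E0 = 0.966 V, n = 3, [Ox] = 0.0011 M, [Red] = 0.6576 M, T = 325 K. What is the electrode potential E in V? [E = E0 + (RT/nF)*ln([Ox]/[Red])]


Apply the Nernst equation: E = E0 + (RT/nF)*ln([Ox]/[Red])
Step 1: RT/nF = 8.314*325/(3*96485) = 0.00933496 V
Step 2: [Ox]/[Red] = 0.0011/0.6576 = 0.001673
Step 3: ln(0.001673) = -6.393137
Step 4: correction = 0.00933496 * -6.393137 = -0.06 V
E = 0.966 + -0.06 = 0.906 V

0.906 V


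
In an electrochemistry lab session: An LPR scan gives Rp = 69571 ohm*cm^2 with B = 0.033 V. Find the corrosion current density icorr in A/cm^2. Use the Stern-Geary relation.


Apply the Stern-Geary relation: icorr = B / Rp
icorr = 0.033 / 69571 = 4.743×10^-7 A/cm^2

4.743×10^-7 A/cm^2


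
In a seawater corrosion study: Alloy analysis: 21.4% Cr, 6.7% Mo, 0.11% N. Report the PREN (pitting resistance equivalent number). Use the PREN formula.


Apply the PREN formula: PREN = Cr + 3.3*Mo + 16*N
PREN = 21.4 + 3.3*6.7 + 16*0.11
PREN = 21.4 + 22.11 + 1.76 = 45.27

45.27


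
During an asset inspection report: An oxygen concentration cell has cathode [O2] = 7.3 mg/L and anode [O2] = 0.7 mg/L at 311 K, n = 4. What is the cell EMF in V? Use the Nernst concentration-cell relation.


Apply the Nernst concentration-cell relation: E = (RT/nF)*ln(C_cathode/C_anode)
RT/nF = 8.314*311/(4*96485) = 0.00669963 V
ln(7.3/0.7) = 2.34455
E = 0.00669963 * 2.34455 = 0.01571 V

0.01571 V


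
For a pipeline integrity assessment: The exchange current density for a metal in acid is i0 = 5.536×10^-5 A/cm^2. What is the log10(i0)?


i0 = 5.536×10^-5 A/cm^2
log10(i0) = -4.257

-4.257


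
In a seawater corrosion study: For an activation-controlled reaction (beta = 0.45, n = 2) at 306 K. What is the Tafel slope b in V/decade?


Apply the Tafel slope relation: b = 2.303*R*T/(beta*n*F)
Numerator: 2.303 * 8.314 * 306 = 5859.03
Denominator: 0.45 * 2 * 96485 = 86836.5
b = 5859.03 / 86836.5 = 0.0675 V/decade

0.0675 V/decade
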